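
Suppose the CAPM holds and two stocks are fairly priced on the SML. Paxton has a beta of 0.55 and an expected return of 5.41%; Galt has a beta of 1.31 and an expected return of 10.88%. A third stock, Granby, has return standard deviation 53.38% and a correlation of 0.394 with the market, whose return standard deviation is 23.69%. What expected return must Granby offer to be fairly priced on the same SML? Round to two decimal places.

MRP = (10.88% − 5.41%) / (1.31 − 0.55) = 7.1974%
R_f = 5.41% − 0.55 × 7.1974% = 1.4514%
β_Granby = ρ·σ_i/σ_m = 0.394 × 53.38 / 23.69 = 0.8878
E(R_Granby) = R_f + β × MRP = 1.4514% + 0.8878 × 7.1974% = 7.84%

7.84%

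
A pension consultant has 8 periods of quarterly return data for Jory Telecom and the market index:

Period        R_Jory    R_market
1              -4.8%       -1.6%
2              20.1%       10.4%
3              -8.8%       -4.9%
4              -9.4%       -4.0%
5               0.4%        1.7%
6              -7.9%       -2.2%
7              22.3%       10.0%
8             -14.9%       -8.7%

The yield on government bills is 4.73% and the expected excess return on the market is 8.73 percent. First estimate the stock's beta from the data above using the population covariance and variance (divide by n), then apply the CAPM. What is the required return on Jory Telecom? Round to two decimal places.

Mean R_i = (-4.8 + 20.1 − 8.8 − 9.4 + 0.4 − 7.9 + 22.3 − 14.9) / 8 = -0.3750%
Mean R_m = (-1.6 + 10.4 − 4.9 − 4.0 + 1.7 − 2.2 + 10.0 − 8.7) / 8 = 0.0875%
Σ(R_i − R̄_i)(R_m − R̄_m) = 668.3925  ⇒  Cov = 668.3925 / 8 = 83.5491
Σ(R_m − R̄_m)² = 334.0888  ⇒  Var(R_m) = 334.0888 / 8 = 41.7611
β = Cov / Var(R_m) = 83.5491 / 41.7611 = 2.0006
E(R) = R_f + β × MRP = 4.73% + 2.0006 × 8.73% = 22.20%

22.20%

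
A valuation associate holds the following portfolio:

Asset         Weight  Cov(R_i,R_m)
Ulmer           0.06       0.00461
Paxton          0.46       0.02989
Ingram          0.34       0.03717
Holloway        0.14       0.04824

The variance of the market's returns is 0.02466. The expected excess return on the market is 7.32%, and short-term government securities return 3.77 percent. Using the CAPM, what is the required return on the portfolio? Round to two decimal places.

13.69%

β_Ulmer = 0.00461 / 0.02466 = 0.1869
β_Paxton = 0.02989 / 0.02466 = 1.2121
β_Ingram = 0.03717 / 0.02466 = 1.5073
β_Holloway = 0.04824 / 0.02466 = 1.9562
β_P = Σ w_i β_i = 0.06×0.1869 + 0.46×1.2121 + 0.34×1.5073 + 0.14×1.9562 = 1.3551
E(R_P) = R_f + β_P × MRP = 3.77% + 1.3551 × 7.32% = 13.69%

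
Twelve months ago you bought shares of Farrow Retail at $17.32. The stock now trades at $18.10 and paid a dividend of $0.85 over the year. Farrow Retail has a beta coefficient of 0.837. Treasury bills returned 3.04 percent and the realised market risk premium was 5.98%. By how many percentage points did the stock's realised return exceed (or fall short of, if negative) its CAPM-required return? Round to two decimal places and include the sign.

Realised HPR = (P1 + D1 − P0) / P0 = (18.10 + 0.85 − 17.32) / 17.32 = 1.63 / 17.32 = 9.4111%
CAPM required = R_f + β·MRP = 3.04% + 0.837 × 5.98% = 8.04526%
α = realised − required = 9.4111% − 8.04526% = +1.37%

+1.37%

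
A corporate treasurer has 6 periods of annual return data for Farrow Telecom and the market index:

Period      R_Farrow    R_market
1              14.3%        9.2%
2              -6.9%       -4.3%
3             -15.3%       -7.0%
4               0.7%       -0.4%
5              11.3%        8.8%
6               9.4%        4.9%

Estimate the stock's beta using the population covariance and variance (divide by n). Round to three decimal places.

1.668

Mean R_i = (14.3 − 6.9 − 15.3 + 0.7 + 11.3 + 9.4) / 6 = 2.2500%
Mean R_m = (9.2 − 4.3 − 7.0 − 0.4 + 8.8 + 4.9) / 6 = 1.8667%
Σ(R_i − R̄_i)(R_m − R̄_m) = 388.3500  ⇒  Cov = 388.3500 / 6 = 64.7250
Σ(R_m − R̄_m)² = 232.8333  ⇒  Var(R_m) = 232.8333 / 6 = 38.8056
β = Cov / Var(R_m) = 64.7250 / 38.8056 = 1.6679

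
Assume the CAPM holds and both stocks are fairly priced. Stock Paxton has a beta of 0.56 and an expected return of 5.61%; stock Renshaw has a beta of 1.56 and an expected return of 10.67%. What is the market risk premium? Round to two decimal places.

5.06%

Both satisfy E(R) = R_f + β·MRP, so the slope of the SML is
MRP = (10.67% − 5.61%) / (1.56 − 0.56) = 5.06% / 1.00 = 5.0600%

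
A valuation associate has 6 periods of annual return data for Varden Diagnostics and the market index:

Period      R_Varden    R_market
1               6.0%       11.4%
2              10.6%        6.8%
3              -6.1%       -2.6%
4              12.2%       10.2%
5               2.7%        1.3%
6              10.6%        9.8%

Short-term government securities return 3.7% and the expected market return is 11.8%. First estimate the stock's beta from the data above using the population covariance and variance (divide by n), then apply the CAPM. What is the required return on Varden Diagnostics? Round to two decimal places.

Mean R_i = (6.0 + 10.6 − 6.1 + 12.2 + 2.7 + 10.6) / 6 = 6.0000%
Mean R_m = (11.4 + 6.8 − 2.6 + 10.2 + 1.3 + 9.8) / 6 = 6.1500%
Σ(R_i − R̄_i)(R_m − R̄_m) = 166.7700  ⇒  Cov = 166.7700 / 6 = 27.7950
Σ(R_m − R̄_m)² = 157.7950  ⇒  Var(R_m) = 157.7950 / 6 = 26.2992
β = Cov / Var(R_m) = 27.7950 / 26.2992 = 1.0569
MRP = 11.8% − 3.7% = 8.10%
E(R) = R_f + β × MRP = 3.7% + 1.0569 × 8.1% = 12.26%

12.26%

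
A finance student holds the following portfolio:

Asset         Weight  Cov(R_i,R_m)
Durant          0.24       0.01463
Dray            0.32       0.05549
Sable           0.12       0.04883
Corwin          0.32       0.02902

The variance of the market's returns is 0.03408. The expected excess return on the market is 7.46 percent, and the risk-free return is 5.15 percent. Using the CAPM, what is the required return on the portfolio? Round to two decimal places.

β_Durant = 0.01463 / 0.03408 = 0.4293
β_Dray = 0.05549 / 0.03408 = 1.6282
β_Sable = 0.04883 / 0.03408 = 1.4328
β_Corwin = 0.02902 / 0.03408 = 0.8515
β_P = Σ w_i β_i = 0.24×0.4293 + 0.32×1.6282 + 0.12×1.4328 + 0.32×0.8515 = 1.0685
E(R_P) = R_f + β_P × MRP = 5.15% + 1.0685 × 7.46% = 13.12%

13.12%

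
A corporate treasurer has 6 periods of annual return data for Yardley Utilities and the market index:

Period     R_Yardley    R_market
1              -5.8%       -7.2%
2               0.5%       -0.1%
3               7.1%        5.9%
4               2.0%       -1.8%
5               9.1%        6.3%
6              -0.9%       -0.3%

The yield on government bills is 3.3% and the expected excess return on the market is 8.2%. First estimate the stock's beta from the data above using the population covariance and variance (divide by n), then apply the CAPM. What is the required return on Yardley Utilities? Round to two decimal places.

Mean R_i = (-5.8 + 0.5 + 7.1 + 2.0 + 9.1 − 0.9) / 6 = 2.0000%
Mean R_m = (-7.2 − 0.1 + 5.9 − 1.8 + 6.3 − 0.3) / 6 = 0.4667%
Σ(R_i − R̄_i)(R_m − R̄_m) = 132.0000  ⇒  Cov = 132.0000 / 6 = 22.0000
Σ(R_m − R̄_m)² = 128.3733  ⇒  Var(R_m) = 128.3733 / 6 = 21.3956
β = Cov / Var(R_m) = 22.0000 / 21.3956 = 1.0282
E(R) = R_f + β × MRP = 3.3% + 1.0282 × 8.2% = 11.73%

11.73%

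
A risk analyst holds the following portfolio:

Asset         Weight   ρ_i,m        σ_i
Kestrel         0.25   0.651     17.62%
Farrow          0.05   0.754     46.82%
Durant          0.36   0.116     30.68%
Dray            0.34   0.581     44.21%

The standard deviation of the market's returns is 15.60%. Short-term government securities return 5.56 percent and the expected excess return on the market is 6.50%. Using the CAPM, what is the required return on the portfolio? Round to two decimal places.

β_Kestrel = 0.651 × 17.62% / 15.60% = 0.7353
β_Farrow = 0.754 × 46.82% / 15.60% = 2.2630
β_Durant = 0.116 × 30.68% / 15.60% = 0.2281
β_Dray = 0.581 × 44.21% / 15.60% = 1.6465
β_P = Σ w_i β_i = 0.25×0.7353 + 0.05×2.2630 + 0.36×0.2281 + 0.34×1.6465 = 0.9389
E(R_P) = R_f + β_P × MRP = 5.56% + 0.9389 × 6.50% = 11.66%

11.66%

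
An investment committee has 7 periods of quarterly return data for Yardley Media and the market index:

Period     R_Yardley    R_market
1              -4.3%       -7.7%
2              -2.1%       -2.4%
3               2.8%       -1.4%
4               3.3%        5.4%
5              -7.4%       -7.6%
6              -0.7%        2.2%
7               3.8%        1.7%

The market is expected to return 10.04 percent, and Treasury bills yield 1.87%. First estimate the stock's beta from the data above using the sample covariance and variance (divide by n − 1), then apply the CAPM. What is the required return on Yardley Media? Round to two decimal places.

7.77%

Mean R_i = (-4.3 − 2.1 + 2.8 + 3.3 − 7.4 − 0.7 + 3.8) / 7 = -0.6571%
Mean R_m = (-7.7 − 2.4 − 1.4 + 5.4 − 7.6 + 2.2 + 1.7) / 7 = -1.4000%
Σ(R_i − R̄_i)(R_m − R̄_m) = 106.7700  ⇒  Cov = 106.7700 / 6 = 17.7950
Σ(R_m − R̄_m)² = 147.9400  ⇒  Var(R_m) = 147.9400 / 6 = 24.6567
β = Cov / Var(R_m) = 17.7950 / 24.6567 = 0.7217
MRP = 10.04% − 1.87% = 8.17%
E(R) = R_f + β × MRP = 1.87% + 0.7217 × 8.17% = 7.77%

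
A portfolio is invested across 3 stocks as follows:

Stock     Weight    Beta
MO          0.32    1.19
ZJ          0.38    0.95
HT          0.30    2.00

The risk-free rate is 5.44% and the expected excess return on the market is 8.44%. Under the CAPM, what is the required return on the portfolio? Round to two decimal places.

β_P = Σ w_i β_i = 0.32×1.19 + 0.38×0.95 + 0.30×2.00 = 1.3418
E(R_P) = R_f + β_P × MRP = 5.44% + 1.3418 × 8.44% = 16.76%

16.76%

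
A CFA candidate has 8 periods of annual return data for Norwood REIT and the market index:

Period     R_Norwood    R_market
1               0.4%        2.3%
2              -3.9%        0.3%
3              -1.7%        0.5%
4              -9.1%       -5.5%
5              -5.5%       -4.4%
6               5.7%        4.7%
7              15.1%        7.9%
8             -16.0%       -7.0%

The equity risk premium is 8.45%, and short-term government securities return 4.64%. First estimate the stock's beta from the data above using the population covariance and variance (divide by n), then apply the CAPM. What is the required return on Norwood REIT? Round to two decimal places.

Mean R_i = (0.4 − 3.9 − 1.7 − 9.1 − 5.5 + 5.7 + 15.1 − 16.0) / 8 = -1.8750%
Mean R_m = (2.3 + 0.3 + 0.5 − 5.5 − 4.4 + 4.7 + 7.9 − 7.0) / 8 = -0.1500%
Σ(R_i − R̄_i)(R_m − R̄_m) = 328.9800  ⇒  Cov = 328.9800 / 8 = 41.1225
Σ(R_m − R̄_m)² = 188.5600  ⇒  Var(R_m) = 188.5600 / 8 = 23.5700
β = Cov / Var(R_m) = 41.1225 / 23.5700 = 1.7447
E(R) = R_f + β × MRP = 4.64% + 1.7447 × 8.45% = 19.38%

19.38%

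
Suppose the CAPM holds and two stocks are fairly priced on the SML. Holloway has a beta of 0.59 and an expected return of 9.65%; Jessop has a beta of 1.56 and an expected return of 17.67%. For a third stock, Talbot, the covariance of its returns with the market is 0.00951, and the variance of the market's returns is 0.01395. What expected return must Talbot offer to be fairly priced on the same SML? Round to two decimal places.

MRP = (17.67% − 9.65%) / (1.56 − 0.59) = 8.2680%
R_f = 9.65% − 0.59 × 8.2680% = 4.7719%
β_Talbot = Cov / Var(R_m) = 0.00951 / 0.01395 = 0.6817
E(R_Talbot) = R_f + β × MRP = 4.7719% + 0.6817 × 8.2680% = 10.41%

10.41%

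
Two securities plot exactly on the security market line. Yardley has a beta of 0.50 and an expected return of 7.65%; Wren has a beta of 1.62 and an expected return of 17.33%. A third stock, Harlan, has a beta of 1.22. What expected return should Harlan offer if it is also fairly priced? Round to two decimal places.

MRP (SML slope) = (17.33% − 7.65%) / (1.62 − 0.50) = 9.68% / 1.12 = 8.6429%
R_f (intercept) = 7.65% − 0.50 × 8.6429% = 3.3286%
E(R_Harlan) = R_f + β × MRP = 3.3286% + 1.22 × 8.6429% = 13.87%

13.87%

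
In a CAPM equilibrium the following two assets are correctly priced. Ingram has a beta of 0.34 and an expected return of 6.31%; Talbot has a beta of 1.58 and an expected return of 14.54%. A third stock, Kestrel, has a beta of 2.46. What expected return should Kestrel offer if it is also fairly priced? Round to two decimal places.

MRP (SML slope) = (14.54% − 6.31%) / (1.58 − 0.34) = 8.23% / 1.24 = 6.6371%
R_f (intercept) = 6.31% − 0.34 × 6.6371% = 4.0534%
E(R_Kestrel) = R_f + β × MRP = 4.0534% + 2.46 × 6.6371% = 20.38%

20.38%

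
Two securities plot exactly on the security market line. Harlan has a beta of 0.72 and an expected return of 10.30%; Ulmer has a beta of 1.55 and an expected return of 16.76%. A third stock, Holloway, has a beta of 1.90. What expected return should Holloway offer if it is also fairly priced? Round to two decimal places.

19.48%

MRP (SML slope) = (16.76% − 10.30%) / (1.55 − 0.72) = 6.46% / 0.83 = 7.7831%
R_f (intercept) = 10.30% − 0.72 × 7.7831% = 4.6962%
E(R_Holloway) = R_f + β × MRP = 4.6962% + 1.90 × 7.7831% = 19.48%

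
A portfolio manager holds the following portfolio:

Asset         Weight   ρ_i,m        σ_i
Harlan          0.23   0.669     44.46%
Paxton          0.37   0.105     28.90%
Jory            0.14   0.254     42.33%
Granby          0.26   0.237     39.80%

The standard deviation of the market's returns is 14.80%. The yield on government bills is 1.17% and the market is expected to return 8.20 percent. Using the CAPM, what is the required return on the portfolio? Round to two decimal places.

β_Harlan = 0.669 × 44.46% / 14.80% = 2.0097
β_Paxton = 0.105 × 28.90% / 14.80% = 0.2050
β_Jory = 0.254 × 42.33% / 14.80% = 0.7265
β_Granby = 0.237 × 39.80% / 14.80% = 0.6373
β_P = Σ w_i β_i = 0.23×2.0097 + 0.37×0.2050 + 0.14×0.7265 + 0.26×0.6373 = 0.8055
MRP = 8.20% − 1.17% = 7.03%
E(R_P) = R_f + β_P × MRP = 1.17% + 0.8055 × 7.03% = 6.83%

6.83%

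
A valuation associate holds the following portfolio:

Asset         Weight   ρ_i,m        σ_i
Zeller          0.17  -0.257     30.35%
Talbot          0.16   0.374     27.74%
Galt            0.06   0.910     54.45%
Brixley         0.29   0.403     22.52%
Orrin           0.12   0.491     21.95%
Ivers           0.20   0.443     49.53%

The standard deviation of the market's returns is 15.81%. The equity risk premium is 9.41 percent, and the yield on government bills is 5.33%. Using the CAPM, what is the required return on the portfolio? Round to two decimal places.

12.25%

β_Zeller = -0.257 × 30.35% / 15.81% = -0.4934
β_Talbot = 0.374 × 27.74% / 15.81% = 0.6562
β_Galt = 0.910 × 54.45% / 15.81% = 3.1341
β_Brixley = 0.403 × 22.52% / 15.81% = 0.5740
β_Orrin = 0.491 × 21.95% / 15.81% = 0.6817
β_Ivers = 0.443 × 49.53% / 15.81% = 1.3878
β_P = Σ w_i β_i = 0.17×-0.4934 + 0.16×0.6562 + 0.06×3.1341 + 0.29×0.5740 + 0.12×0.6817 + 0.20×1.3878 = 0.7350
E(R_P) = R_f + β_P × MRP = 5.33% + 0.7350 × 9.41% = 12.25%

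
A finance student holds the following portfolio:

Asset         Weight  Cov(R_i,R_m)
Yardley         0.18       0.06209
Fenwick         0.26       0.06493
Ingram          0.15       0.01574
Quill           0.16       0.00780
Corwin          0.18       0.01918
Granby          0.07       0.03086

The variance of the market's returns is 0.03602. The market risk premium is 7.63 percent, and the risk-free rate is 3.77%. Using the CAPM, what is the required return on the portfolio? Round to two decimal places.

β_Yardley = 0.06209 / 0.03602 = 1.7238
β_Fenwick = 0.06493 / 0.03602 = 1.8026
β_Ingram = 0.01574 / 0.03602 = 0.4370
β_Quill = 0.00780 / 0.03602 = 0.2165
β_Corwin = 0.01918 / 0.03602 = 0.5325
β_Granby = 0.03086 / 0.03602 = 0.8567
β_P = Σ w_i β_i = 0.18×1.7238 + 0.26×1.8026 + 0.15×0.4370 + 0.16×0.2165 + 0.18×0.5325 + 0.07×0.8567 = 1.0350
E(R_P) = R_f + β_P × MRP = 3.77% + 1.0350 × 7.63% = 11.67%

11.67%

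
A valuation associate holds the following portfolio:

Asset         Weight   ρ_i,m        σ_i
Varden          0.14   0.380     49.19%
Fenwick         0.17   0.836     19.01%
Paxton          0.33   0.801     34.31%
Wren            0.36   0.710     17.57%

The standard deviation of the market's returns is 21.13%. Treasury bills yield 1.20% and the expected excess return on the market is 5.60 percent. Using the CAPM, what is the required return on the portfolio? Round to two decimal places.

6.20%

β_Varden = 0.380 × 49.19% / 21.13% = 0.8846
β_Fenwick = 0.836 × 19.01% / 21.13% = 0.7521
β_Paxton = 0.801 × 34.31% / 21.13% = 1.3006
β_Wren = 0.710 × 17.57% / 21.13% = 0.5904
β_P = Σ w_i β_i = 0.14×0.8846 + 0.17×0.7521 + 0.33×1.3006 + 0.36×0.5904 = 0.8934
E(R_P) = R_f + β_P × MRP = 1.20% + 0.8934 × 5.60% = 6.20%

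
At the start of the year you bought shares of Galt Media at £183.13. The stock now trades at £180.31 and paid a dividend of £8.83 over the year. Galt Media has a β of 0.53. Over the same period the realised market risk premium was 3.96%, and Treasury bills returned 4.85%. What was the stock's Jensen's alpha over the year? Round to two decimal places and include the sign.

Realised HPR = (P1 + D1 − P0) / P0 = (180.31 + 8.83 − 183.13) / 183.13 = 6.01 / 183.13 = 3.2818%
CAPM required = R_f + β·MRP = 4.85% + 0.53 × 3.96% = 6.9488%
α = realised − required = 3.2818% − 6.9488% = -3.67%

-3.67%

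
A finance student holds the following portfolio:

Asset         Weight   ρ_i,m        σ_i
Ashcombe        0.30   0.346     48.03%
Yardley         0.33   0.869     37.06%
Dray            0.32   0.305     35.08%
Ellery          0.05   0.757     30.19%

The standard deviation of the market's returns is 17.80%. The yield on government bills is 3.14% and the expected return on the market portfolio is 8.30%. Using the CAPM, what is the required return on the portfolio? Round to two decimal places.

8.99%

β_Ashcombe = 0.346 × 48.03% / 17.80% = 0.9336
β_Yardley = 0.869 × 37.06% / 17.80% = 1.8093
β_Dray = 0.305 × 35.08% / 17.80% = 0.6011
β_Ellery = 0.757 × 30.19% / 17.80% = 1.2839
β_P = Σ w_i β_i = 0.30×0.9336 + 0.33×1.8093 + 0.32×0.6011 + 0.05×1.2839 = 1.1337
MRP = 8.30% − 3.14% = 5.16%
E(R_P) = R_f + β_P × MRP = 3.14% + 1.1337 × 5.16% = 8.99%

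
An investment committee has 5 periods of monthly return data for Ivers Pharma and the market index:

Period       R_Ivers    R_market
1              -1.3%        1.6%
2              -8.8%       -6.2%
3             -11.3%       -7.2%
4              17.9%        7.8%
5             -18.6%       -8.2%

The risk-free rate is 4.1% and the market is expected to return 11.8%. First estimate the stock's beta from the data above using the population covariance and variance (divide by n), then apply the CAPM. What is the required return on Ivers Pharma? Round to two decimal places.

Mean R_i = (-1.3 − 8.8 − 11.3 + 17.9 − 18.6) / 5 = -4.4200%
Mean R_m = (1.6 − 6.2 − 7.2 + 7.8 − 8.2) / 5 = -2.4400%
Σ(R_i − R̄_i)(R_m − R̄_m) = 372.0560  ⇒  Cov = 372.0560 / 5 = 74.4112
Σ(R_m − R̄_m)² = 191.1520  ⇒  Var(R_m) = 191.1520 / 5 = 38.2304
β = Cov / Var(R_m) = 74.4112 / 38.2304 = 1.9464
MRP = 11.8% − 4.1% = 7.70%
E(R) = R_f + β × MRP = 4.1% + 1.9464 × 7.7% = 19.09%

19.09%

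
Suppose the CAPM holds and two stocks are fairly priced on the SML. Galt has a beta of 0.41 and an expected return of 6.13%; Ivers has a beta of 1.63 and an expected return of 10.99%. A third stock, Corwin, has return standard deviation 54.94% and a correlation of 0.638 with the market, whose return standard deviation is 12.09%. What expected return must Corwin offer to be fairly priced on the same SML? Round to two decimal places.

16.05%

MRP = (10.99% − 6.13%) / (1.63 − 0.41) = 3.9836%
R_f = 6.13% − 0.41 × 3.9836% = 4.4967%
β_Corwin = ρ·σ_i/σ_m = 0.638 × 54.94 / 12.09 = 2.8992
E(R_Corwin) = R_f + β × MRP = 4.4967% + 2.8992 × 3.9836% = 16.05%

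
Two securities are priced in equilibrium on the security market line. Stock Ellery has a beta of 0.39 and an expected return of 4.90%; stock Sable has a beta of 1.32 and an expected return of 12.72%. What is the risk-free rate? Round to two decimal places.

Both satisfy E(R) = R_f + β·MRP, so the slope of the SML is
MRP = (12.72% − 4.90%) / (1.32 − 0.39) = 7.82% / 0.93 = 8.4086%
R_f = E(R_Ellery) − β_Ellery·MRP = 4.90% − 0.39 × 8.4086% = 1.6206%

1.62%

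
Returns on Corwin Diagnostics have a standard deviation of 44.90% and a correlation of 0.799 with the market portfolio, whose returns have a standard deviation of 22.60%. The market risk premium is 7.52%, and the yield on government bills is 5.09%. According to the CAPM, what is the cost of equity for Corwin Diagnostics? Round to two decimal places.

β = ρ × σ_i / σ_m = 0.799 × 44.90% / 22.60% = 1.5874
E(R) = 5.09% + 1.5874 × 7.52% = 17.03%

17.03%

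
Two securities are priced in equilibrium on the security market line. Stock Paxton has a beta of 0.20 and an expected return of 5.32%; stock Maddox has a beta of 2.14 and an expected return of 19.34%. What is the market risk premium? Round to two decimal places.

Both satisfy E(R) = R_f + β·MRP, so the slope of the SML is
MRP = (19.34% − 5.32%) / (2.14 − 0.20) = 14.02% / 1.94 = 7.2268%

7.23%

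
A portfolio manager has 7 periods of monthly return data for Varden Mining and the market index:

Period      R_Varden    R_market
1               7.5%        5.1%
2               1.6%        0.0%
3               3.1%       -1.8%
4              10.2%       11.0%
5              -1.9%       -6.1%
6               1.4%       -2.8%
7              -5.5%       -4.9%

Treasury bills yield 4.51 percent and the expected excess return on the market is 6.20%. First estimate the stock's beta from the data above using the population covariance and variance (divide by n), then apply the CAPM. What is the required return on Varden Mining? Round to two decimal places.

9.55%

Mean R_i = (7.5 + 1.6 + 3.1 + 10.2 − 1.9 + 1.4 − 5.5) / 7 = 2.3429%
Mean R_m = (5.1 + 0.0 − 1.8 + 11.0 − 6.1 − 2.8 − 4.9) / 7 = 0.0714%
Σ(R_i − R̄_i)(R_m − R̄_m) = 178.3186  ⇒  Cov = 178.3186 / 7 = 25.4741
Σ(R_m − R̄_m)² = 219.2743  ⇒  Var(R_m) = 219.2743 / 7 = 31.3249
β = Cov / Var(R_m) = 25.4741 / 31.3249 = 0.8132
E(R) = R_f + β × MRP = 4.51% + 0.8132 × 6.20% = 9.55%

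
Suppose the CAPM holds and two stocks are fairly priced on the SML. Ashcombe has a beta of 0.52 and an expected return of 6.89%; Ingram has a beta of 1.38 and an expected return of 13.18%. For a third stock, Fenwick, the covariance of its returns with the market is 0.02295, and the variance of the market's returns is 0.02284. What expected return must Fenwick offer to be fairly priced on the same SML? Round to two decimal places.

MRP = (13.18% − 6.89%) / (1.38 − 0.52) = 7.3140%
R_f = 6.89% − 0.52 × 7.3140% = 3.0867%
β_Fenwick = Cov / Var(R_m) = 0.02295 / 0.02284 = 1.0048
E(R_Fenwick) = R_f + β × MRP = 3.0867% + 1.0048 × 7.3140% = 10.44%

10.44%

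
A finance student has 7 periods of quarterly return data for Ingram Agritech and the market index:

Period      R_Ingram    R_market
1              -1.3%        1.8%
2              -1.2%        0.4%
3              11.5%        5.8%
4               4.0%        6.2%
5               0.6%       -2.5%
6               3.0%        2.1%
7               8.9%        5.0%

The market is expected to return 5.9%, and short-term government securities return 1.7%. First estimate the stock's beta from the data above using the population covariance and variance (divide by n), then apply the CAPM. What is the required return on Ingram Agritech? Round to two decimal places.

Mean R_i = (-1.3 − 1.2 + 11.5 + 4.0 + 0.6 + 3.0 + 8.9) / 7 = 3.6429%
Mean R_m = (1.8 + 0.4 + 5.8 + 6.2 − 2.5 + 2.1 + 5.0) / 7 = 2.6857%
Σ(R_i − R̄_i)(R_m − R̄_m) = 69.4943  ⇒  Cov = 69.4943 / 7 = 9.9278
Σ(R_m − R̄_m)² = 60.6486  ⇒  Var(R_m) = 60.6486 / 7 = 8.6641
β = Cov / Var(R_m) = 9.9278 / 8.6641 = 1.1459
MRP = 5.9% − 1.7% = 4.20%
E(R) = R_f + β × MRP = 1.7% + 1.1459 × 4.2% = 6.51%

6.51%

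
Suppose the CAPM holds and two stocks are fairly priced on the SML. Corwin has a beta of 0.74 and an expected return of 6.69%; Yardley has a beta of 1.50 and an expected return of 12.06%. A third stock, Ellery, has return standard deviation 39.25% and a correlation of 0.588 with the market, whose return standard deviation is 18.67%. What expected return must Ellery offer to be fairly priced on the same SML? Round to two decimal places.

10.20%

MRP = (12.06% − 6.69%) / (1.50 − 0.74) = 7.0658%
R_f = 6.69% − 0.74 × 7.0658% = 1.4613%
β_Ellery = ρ·σ_i/σ_m = 0.588 × 39.25 / 18.67 = 1.2362
E(R_Ellery) = R_f + β × MRP = 1.4613% + 1.2362 × 7.0658% = 10.20%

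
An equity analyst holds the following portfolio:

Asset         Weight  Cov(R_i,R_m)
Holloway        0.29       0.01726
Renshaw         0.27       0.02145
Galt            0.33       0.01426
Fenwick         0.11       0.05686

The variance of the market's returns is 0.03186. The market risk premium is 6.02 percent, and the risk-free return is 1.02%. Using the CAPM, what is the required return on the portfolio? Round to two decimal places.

5.13%

β_Holloway = 0.01726 / 0.03186 = 0.5417
β_Renshaw = 0.02145 / 0.03186 = 0.6733
β_Galt = 0.01426 / 0.03186 = 0.4476
β_Fenwick = 0.05686 / 0.03186 = 1.7847
β_P = Σ w_i β_i = 0.29×0.5417 + 0.27×0.6733 + 0.33×0.4476 + 0.11×1.7847 = 0.6829
E(R_P) = R_f + β_P × MRP = 1.02% + 0.6829 × 6.02% = 5.13%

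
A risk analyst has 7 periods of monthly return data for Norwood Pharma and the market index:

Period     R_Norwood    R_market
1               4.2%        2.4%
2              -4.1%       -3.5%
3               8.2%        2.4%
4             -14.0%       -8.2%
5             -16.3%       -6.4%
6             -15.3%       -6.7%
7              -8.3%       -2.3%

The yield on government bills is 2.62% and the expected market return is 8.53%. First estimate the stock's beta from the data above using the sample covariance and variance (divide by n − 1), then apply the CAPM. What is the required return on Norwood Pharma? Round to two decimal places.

15.36%

Mean R_i = (4.2 − 4.1 + 8.2 − 14.0 − 16.3 − 15.3 − 8.3) / 7 = -6.5143%
Mean R_m = (2.4 − 3.5 + 2.4 − 8.2 − 6.4 − 6.7 − 2.3) / 7 = -3.1857%
Σ(R_i − R̄_i)(R_m − R̄_m) = 239.5614  ⇒  Cov = 239.5614 / 6 = 39.9269
Σ(R_m − R̄_m)² = 111.1086  ⇒  Var(R_m) = 111.1086 / 6 = 18.5181
β = Cov / Var(R_m) = 39.9269 / 18.5181 = 2.1561
MRP = 8.53% − 2.62% = 5.91%
E(R) = R_f + β × MRP = 2.62% + 2.1561 × 5.91% = 15.36%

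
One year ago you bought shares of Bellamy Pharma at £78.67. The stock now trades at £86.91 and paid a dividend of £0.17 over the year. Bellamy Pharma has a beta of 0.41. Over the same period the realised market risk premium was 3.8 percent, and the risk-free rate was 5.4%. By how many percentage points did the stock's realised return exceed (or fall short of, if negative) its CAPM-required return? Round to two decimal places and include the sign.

Realised HPR = (P1 + D1 − P0) / P0 = (86.91 + 0.17 − 78.67) / 78.67 = 8.41 / 78.67 = 10.6902%
CAPM required = R_f + β·MRP = 5.4% + 0.41 × 3.8% = 6.9580%
α = realised − required = 10.6902% − 6.9580% = +3.73%

+3.73%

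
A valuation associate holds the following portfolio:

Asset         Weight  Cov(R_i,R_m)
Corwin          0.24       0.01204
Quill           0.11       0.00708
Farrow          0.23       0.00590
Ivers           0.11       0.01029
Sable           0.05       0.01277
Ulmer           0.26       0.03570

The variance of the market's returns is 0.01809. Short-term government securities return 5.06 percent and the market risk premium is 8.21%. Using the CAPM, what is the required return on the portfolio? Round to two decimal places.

β_Corwin = 0.01204 / 0.01809 = 0.6656
β_Quill = 0.00708 / 0.01809 = 0.3914
β_Farrow = 0.00590 / 0.01809 = 0.3261
β_Ivers = 0.01029 / 0.01809 = 0.5688
β_Sable = 0.01277 / 0.01809 = 0.7059
β_Ulmer = 0.03570 / 0.01809 = 1.9735
β_P = Σ w_i β_i = 0.24×0.6656 + 0.11×0.3914 + 0.23×0.3261 + 0.11×0.5688 + 0.05×0.7059 + 0.26×1.9735 = 0.8888
E(R_P) = R_f + β_P × MRP = 5.06% + 0.8888 × 8.21% = 12.36%

12.36%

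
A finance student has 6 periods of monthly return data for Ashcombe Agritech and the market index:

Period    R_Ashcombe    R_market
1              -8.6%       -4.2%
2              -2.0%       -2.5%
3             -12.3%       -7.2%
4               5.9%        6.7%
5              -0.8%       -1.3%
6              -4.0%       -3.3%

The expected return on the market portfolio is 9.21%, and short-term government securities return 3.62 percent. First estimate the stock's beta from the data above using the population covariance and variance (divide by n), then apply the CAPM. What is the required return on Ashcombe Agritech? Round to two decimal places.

10.76%

Mean R_i = (-8.6 − 2.0 − 12.3 + 5.9 − 0.8 − 4.0) / 6 = -3.6333%
Mean R_m = (-4.2 − 2.5 − 7.2 + 6.7 − 1.3 − 3.3) / 6 = -1.9667%
Σ(R_i − R̄_i)(R_m − R̄_m) = 140.5767  ⇒  Cov = 140.5767 / 6 = 23.4295
Σ(R_m − R̄_m)² = 109.9933  ⇒  Var(R_m) = 109.9933 / 6 = 18.3322
β = Cov / Var(R_m) = 23.4295 / 18.3322 = 1.2781
MRP = 9.21% − 3.62% = 5.59%
E(R) = R_f + β × MRP = 3.62% + 1.2781 × 5.59% = 10.76%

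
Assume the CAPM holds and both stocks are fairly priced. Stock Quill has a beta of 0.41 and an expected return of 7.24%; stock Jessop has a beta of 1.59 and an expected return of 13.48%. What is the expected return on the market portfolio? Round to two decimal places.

10.36%

Both satisfy E(R) = R_f + β·MRP, so the slope of the SML is
MRP = (13.48% − 7.24%) / (1.59 − 0.41) = 6.24% / 1.18 = 5.2881%
R_f = E(R_Quill) − β_Quill·MRP = 7.24% − 0.41 × 5.2881% = 5.0719%
E(R_m) = R_f + MRP = 5.0719% + 5.2881% = 10.36%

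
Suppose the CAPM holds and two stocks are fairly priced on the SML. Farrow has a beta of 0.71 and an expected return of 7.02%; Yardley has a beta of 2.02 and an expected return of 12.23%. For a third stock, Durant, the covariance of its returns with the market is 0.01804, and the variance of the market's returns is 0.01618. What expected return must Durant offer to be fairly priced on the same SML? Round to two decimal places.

8.63%

MRP = (12.23% − 7.02%) / (2.02 − 0.71) = 3.9771%
R_f = 7.02% − 0.71 × 3.9771% = 4.1963%
β_Durant = Cov / Var(R_m) = 0.01804 / 0.01618 = 1.1150
E(R_Durant) = R_f + β × MRP = 4.1963% + 1.1150 × 3.9771% = 8.63%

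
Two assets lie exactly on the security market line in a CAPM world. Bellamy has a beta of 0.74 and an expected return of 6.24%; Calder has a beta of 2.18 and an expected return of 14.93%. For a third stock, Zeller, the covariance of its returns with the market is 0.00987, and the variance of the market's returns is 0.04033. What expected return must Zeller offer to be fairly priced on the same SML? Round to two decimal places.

3.25%

MRP = (14.93% − 6.24%) / (2.18 − 0.74) = 6.0347%
R_f = 6.24% − 0.74 × 6.0347% = 1.7743%
β_Zeller = Cov / Var(R_m) = 0.00987 / 0.04033 = 0.2447
E(R_Zeller) = R_f + β × MRP = 1.7743% + 0.2447 × 6.0347% = 3.25%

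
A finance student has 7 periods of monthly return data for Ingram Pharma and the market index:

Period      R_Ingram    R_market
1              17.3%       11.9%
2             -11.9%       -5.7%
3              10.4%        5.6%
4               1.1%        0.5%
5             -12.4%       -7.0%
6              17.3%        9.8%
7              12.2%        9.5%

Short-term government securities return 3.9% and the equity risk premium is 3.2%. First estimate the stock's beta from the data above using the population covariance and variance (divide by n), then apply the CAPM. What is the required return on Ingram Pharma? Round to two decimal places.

9.18%

Mean R_i = (17.3 − 11.9 + 10.4 + 1.1 − 12.4 + 17.3 + 12.2) / 7 = 4.8571%
Mean R_m = (11.9 − 5.7 + 5.6 + 0.5 − 7.0 + 9.8 + 9.5) / 7 = 3.5143%
Σ(R_i − R̄_i)(R_m − R̄_m) = 585.2443  ⇒  Cov = 585.2443 / 7 = 83.6063
Σ(R_m − R̄_m)² = 354.5486  ⇒  Var(R_m) = 354.5486 / 7 = 50.6498
β = Cov / Var(R_m) = 83.6063 / 50.6498 = 1.6507
E(R) = R_f + β × MRP = 3.9% + 1.6507 × 3.2% = 9.18%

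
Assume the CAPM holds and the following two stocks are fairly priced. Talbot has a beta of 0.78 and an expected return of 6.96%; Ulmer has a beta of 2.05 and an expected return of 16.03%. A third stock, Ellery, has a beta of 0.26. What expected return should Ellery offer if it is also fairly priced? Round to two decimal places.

MRP (SML slope) = (16.03% − 6.96%) / (2.05 − 0.78) = 9.07% / 1.27 = 7.1417%
R_f (intercept) = 6.96% − 0.78 × 7.1417% = 1.3895%
E(R_Ellery) = R_f + β × MRP = 1.3895% + 0.26 × 7.1417% = 3.25%

3.25%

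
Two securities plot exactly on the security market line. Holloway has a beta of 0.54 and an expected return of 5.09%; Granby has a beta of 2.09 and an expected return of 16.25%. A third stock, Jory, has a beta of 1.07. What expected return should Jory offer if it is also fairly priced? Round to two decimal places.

8.91%

MRP (SML slope) = (16.25% − 5.09%) / (2.09 − 0.54) = 11.16% / 1.55 = 7.2000%
R_f (intercept) = 5.09% − 0.54 × 7.2000% = 1.2020%
E(R_Jory) = R_f + β × MRP = 1.2020% + 1.07 × 7.2000% = 8.91%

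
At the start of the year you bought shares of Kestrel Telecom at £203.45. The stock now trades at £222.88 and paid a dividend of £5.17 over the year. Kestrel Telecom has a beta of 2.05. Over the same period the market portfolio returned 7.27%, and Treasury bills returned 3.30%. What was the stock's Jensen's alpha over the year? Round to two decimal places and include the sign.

Realised HPR = (P1 + D1 − P0) / P0 = (222.88 + 5.17 − 203.45) / 203.45 = 24.60 / 203.45 = 12.0914%
MRP = 7.27% − 3.30% = 3.97%
CAPM required = R_f + β·MRP = 3.30% + 2.05 × 3.97% = 11.4385%
α = realised − required = 12.0914% − 11.4385% = +0.65%

+0.65%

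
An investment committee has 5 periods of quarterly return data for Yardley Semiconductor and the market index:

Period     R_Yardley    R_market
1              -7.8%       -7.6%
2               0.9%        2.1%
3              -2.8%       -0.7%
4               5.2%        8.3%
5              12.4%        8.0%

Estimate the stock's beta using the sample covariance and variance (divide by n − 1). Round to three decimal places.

1.082

Mean R_i = (-7.8 + 0.9 − 2.8 + 5.2 + 12.4) / 5 = 1.5800%
Mean R_m = (-7.6 + 2.1 − 0.7 + 8.3 + 8.0) / 5 = 2.0200%
Σ(R_i − R̄_i)(R_m − R̄_m) = 189.5320  ⇒  Cov = 189.5320 / 4 = 47.3830
Σ(R_m − R̄_m)² = 175.1480  ⇒  Var(R_m) = 175.1480 / 4 = 43.7870
β = Cov / Var(R_m) = 47.3830 / 43.7870 = 1.0821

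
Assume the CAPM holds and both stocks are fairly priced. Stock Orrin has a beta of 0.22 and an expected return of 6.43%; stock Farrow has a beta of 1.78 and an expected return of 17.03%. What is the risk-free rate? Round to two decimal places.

4.94%

Both satisfy E(R) = R_f + β·MRP, so the slope of the SML is
MRP = (17.03% − 6.43%) / (1.78 − 0.22) = 10.60% / 1.56 = 6.7949%
R_f = E(R_Orrin) − β_Orrin·MRP = 6.43% − 0.22 × 6.7949% = 4.9351%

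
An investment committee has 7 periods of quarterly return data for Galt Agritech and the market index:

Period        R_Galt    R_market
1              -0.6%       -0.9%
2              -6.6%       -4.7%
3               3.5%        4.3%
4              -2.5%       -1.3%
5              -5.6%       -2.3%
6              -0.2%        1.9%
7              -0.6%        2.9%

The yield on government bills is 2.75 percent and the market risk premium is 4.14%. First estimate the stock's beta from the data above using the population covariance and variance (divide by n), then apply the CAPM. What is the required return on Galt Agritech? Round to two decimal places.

6.89%

Mean R_i = (-0.6 − 6.6 + 3.5 − 2.5 − 5.6 − 0.2 − 0.6) / 7 = -1.8000%
Mean R_m = (-0.9 − 4.7 + 4.3 − 1.3 − 2.3 + 1.9 + 2.9) / 7 = -0.0143%
Σ(R_i − R̄_i)(R_m − R̄_m) = 60.4400  ⇒  Cov = 60.4400 / 7 = 8.6343
Σ(R_m − R̄_m)² = 60.3886  ⇒  Var(R_m) = 60.3886 / 7 = 8.6269
β = Cov / Var(R_m) = 8.6343 / 8.6269 = 1.0009
E(R) = R_f + β × MRP = 2.75% + 1.0009 × 4.14% = 6.89%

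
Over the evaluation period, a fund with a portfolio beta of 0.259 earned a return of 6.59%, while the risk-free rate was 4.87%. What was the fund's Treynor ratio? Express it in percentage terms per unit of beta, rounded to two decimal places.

Treynor = (R_P − R_f) / β_P = (6.59% − 4.87%) / 0.2590 = 1.72% / 0.2590 = 6.64%

6.64%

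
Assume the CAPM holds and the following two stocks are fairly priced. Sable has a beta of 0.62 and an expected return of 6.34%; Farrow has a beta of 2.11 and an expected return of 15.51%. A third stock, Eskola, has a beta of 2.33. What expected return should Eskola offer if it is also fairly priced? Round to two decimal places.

16.86%

MRP (SML slope) = (15.51% − 6.34%) / (2.11 − 0.62) = 9.17% / 1.49 = 6.1544%
R_f (intercept) = 6.34% − 0.62 × 6.1544% = 2.5243%
E(R_Eskola) = R_f + β × MRP = 2.5243% + 2.33 × 6.1544% = 16.86%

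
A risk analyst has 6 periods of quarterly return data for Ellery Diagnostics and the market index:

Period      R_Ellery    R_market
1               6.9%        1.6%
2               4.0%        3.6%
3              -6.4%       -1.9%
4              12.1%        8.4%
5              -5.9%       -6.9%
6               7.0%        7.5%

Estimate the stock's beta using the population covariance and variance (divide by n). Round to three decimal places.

Mean R_i = (6.9 + 4.0 − 6.4 + 12.1 − 5.9 + 7.0) / 6 = 2.9500%
Mean R_m = (1.6 + 3.6 − 1.9 + 8.4 − 6.9 + 7.5) / 6 = 2.0500%
Σ(R_i − R̄_i)(R_m − R̄_m) = 196.1650  ⇒  Cov = 196.1650 / 6 = 32.6942
Σ(R_m − R̄_m)² = 168.3350  ⇒  Var(R_m) = 168.3350 / 6 = 28.0558
β = Cov / Var(R_m) = 32.6942 / 28.0558 = 1.1653

1.165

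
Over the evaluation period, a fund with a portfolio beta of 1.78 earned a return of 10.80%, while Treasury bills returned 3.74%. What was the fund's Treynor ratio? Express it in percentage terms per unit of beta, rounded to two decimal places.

3.97%

Treynor = (R_P − R_f) / β_P = (10.80% − 3.74%) / 1.7800 = 7.06% / 1.7800 = 3.97%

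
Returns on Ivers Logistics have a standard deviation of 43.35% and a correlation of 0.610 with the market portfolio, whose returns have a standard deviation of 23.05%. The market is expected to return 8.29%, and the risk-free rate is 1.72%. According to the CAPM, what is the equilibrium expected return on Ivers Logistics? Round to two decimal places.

9.26%

β = ρ × σ_i / σ_m = 0.610 × 43.35% / 23.05% = 1.1472
MRP = 8.29% − 1.72% = 6.57%
E(R) = 1.72% + 1.1472 × 6.57% = 9.26%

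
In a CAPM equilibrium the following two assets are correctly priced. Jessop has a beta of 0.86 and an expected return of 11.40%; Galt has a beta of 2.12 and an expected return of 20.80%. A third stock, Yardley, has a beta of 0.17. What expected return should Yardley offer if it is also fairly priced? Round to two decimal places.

6.25%

MRP (SML slope) = (20.80% − 11.40%) / (2.12 − 0.86) = 9.40% / 1.26 = 7.4603%
R_f (intercept) = 11.40% − 0.86 × 7.4603% = 4.9841%
E(R_Yardley) = R_f + β × MRP = 4.9841% + 0.17 × 7.4603% = 6.25%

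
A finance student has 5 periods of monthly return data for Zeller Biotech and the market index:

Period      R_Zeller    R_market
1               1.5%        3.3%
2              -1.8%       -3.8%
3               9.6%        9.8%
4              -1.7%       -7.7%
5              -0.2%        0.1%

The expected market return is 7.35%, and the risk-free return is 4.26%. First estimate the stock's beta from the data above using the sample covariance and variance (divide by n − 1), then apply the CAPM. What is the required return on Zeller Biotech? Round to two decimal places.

6.26%

Mean R_i = (1.5 − 1.8 + 9.6 − 1.7 − 0.2) / 5 = 1.4800%
Mean R_m = (3.3 − 3.8 + 9.8 − 7.7 + 0.1) / 5 = 0.3400%
Σ(R_i − R̄_i)(R_m − R̄_m) = 116.4240  ⇒  Cov = 116.4240 / 4 = 29.1060
Σ(R_m − R̄_m)² = 180.0920  ⇒  Var(R_m) = 180.0920 / 4 = 45.0230
β = Cov / Var(R_m) = 29.1060 / 45.0230 = 0.6465
MRP = 7.35% − 4.26% = 3.09%
E(R) = R_f + β × MRP = 4.26% + 0.6465 × 3.09% = 6.26%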